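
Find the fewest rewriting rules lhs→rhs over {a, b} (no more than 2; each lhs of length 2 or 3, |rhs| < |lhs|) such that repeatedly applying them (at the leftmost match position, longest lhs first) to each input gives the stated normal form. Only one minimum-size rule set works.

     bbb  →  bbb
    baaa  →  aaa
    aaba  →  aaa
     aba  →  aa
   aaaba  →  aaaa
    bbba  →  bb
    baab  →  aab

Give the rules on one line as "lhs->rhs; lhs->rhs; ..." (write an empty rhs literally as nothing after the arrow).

ba->a; bba->b

  | bbb
  | baaa => aaa
  | aaba => aaa
  | aba => aa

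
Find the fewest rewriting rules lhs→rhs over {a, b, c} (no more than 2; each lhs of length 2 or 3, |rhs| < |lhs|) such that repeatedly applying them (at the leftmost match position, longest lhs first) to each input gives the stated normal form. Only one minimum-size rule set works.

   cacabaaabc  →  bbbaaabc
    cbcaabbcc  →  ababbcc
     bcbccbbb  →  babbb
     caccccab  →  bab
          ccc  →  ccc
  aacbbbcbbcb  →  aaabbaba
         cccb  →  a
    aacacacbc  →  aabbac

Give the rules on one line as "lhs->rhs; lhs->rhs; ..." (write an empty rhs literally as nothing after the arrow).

ca->b; cb->a

  | cacabaaabc => bcabaaabc => bbbaaabc
  | cbcaabbcc => acaabbcc => ababbcc
  | bcbccbbb => baccbbb => bacabb => babbb
  | caccccab => bccccab => bcccbb => bccab => bcbb => bab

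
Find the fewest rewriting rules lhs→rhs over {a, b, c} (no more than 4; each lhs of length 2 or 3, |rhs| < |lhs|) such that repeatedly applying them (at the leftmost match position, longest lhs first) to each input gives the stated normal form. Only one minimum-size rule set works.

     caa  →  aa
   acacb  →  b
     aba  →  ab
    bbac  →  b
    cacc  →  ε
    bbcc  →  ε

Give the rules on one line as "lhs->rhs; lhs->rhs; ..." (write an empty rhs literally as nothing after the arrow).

  | caa => aa
  | acacb => bacb => bcb => b
  | aba => ab
  | bbac => bbc => b

ac->b; ba->b; bc->; ca->a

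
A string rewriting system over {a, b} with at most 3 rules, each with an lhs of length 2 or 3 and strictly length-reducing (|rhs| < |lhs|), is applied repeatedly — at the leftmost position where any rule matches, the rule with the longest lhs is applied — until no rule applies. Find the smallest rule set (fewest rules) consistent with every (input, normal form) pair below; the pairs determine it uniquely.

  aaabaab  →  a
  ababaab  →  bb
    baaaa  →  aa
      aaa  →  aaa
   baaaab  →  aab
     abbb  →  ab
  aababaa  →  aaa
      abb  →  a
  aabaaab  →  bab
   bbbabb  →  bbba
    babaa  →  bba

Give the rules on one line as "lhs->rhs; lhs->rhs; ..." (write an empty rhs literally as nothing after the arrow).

  | aaabaab => aabab => abb => a
  | ababaab => bbaab => bb
  | baaaa => aa
  | aaa

aba->b; abb->a; baa->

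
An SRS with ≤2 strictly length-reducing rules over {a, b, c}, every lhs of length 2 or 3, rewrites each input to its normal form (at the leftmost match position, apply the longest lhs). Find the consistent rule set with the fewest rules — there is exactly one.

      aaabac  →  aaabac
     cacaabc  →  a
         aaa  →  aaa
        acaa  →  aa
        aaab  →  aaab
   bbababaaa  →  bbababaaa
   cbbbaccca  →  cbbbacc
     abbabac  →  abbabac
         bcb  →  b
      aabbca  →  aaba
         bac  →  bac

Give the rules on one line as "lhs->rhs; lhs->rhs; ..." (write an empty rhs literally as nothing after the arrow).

  | aaabac
  | cacaabc => caabc => abc => a
  | aaa
  | acaa => aa

bc->; ca->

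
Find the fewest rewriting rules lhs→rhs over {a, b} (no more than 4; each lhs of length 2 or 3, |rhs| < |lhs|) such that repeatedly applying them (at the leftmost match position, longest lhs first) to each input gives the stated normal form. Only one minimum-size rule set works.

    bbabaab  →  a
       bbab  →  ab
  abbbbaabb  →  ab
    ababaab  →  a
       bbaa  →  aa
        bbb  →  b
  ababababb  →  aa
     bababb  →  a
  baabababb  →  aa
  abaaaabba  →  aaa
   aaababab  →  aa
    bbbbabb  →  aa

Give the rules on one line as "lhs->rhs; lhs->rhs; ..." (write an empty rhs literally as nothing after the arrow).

  | bbabaab => abaab => aab => a
  | bbab => ab
  | abbbbaabb => aabbaabb => abaabb => aabb => ab
  | ababaab => abaab => aab => a

aab->a; abb->aa; baa->a; bb->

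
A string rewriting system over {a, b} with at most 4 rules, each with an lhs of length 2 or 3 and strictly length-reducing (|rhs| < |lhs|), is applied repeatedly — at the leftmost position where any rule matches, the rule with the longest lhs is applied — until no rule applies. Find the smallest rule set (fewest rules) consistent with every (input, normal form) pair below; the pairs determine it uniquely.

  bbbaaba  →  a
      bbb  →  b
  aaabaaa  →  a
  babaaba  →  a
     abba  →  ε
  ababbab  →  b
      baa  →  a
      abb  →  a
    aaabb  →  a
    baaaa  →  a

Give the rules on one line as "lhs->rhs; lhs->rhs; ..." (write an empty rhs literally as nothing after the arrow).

aa->; ba->; bb->

  | bbbaaba => baaba => aba => a
  | bbb => b
  | aaabaaa => abaaa => aaa => a
  | babaaba => baaba => aba => a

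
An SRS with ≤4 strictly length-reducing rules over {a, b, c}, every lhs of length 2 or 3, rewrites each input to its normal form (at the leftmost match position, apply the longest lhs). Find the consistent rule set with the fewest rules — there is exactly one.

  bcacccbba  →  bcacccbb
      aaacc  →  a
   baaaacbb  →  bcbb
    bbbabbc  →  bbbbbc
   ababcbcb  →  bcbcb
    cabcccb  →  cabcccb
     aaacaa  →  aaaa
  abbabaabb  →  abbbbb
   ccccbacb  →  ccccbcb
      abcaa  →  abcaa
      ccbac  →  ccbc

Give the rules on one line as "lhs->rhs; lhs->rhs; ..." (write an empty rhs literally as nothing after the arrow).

  | bcacccbba => bcacccbb
  | aaacc => aac => a
  | baaaacbb => baaacbb => baacbb => bacbb => bcbb
  | bbbabbc => bbbbbc

aac->a; aba->; ba->b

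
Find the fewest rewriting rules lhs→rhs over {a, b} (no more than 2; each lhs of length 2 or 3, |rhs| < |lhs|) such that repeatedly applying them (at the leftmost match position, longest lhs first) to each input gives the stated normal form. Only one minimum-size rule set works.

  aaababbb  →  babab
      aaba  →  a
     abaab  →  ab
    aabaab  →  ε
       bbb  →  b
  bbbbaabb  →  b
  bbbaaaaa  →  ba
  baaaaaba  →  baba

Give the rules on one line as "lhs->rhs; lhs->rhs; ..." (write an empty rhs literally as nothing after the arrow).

  | aaababbb => bababbb => babab
  | aaba => bba => a
  | abaab => abbb => ab
  | aabaab => bbaab => aab => bb => ε

aa->b; bb->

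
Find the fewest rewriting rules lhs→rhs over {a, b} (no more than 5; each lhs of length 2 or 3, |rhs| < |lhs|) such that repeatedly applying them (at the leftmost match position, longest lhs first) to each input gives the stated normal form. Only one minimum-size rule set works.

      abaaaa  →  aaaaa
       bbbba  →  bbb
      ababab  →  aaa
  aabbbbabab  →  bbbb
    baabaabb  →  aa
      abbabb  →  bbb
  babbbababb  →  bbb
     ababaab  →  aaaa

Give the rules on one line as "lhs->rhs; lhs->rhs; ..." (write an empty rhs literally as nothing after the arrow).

  | abaaaa => aaaaa
  | bbbba => bbb
  | ababab => aabab => aaab => aaa
  | aabbbbabab => abbbbabab => bbbbabab => bbbbab => bbbb

ab->a; abb->bb; bab->aa; bba->b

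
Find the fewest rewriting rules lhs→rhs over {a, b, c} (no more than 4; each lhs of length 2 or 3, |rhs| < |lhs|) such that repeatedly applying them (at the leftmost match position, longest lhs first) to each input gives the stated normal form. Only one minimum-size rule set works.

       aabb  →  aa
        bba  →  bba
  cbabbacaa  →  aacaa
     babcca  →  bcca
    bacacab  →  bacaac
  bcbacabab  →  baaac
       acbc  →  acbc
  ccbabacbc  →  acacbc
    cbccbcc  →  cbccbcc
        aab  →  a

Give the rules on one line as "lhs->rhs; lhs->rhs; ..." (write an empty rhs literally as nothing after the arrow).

  | aabb => aa
  | bba
  | cbabbacaa => abbacaa => aacaa
  | babcca => bcca

ab->; abb->a; cab->ac; cba->a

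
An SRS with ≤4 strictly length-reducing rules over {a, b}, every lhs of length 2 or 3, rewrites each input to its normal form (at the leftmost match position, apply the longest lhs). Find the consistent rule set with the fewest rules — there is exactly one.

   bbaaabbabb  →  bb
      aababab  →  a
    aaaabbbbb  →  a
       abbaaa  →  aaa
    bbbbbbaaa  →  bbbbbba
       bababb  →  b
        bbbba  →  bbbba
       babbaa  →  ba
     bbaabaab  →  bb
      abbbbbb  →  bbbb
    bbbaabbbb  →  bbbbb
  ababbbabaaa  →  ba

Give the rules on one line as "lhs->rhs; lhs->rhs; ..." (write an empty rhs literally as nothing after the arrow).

  | bbaaabbabb => bbaabbabb => bbabbabb => bbabb => bb
  | aababab => aabab => aab => a
  | aaaabbbbb => aaabbb => aab => a
  | abbaaa => aaa

ab->; abb->; baa->ba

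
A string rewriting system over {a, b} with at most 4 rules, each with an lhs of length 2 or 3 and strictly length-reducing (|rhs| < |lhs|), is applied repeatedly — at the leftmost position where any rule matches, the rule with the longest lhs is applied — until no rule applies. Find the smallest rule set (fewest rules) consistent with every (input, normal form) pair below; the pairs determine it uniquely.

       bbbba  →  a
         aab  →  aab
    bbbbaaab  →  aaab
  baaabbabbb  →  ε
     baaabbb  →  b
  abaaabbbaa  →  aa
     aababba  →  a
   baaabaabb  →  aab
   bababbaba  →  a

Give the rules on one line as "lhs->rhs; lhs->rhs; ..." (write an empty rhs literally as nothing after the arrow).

  | bbbba => bba => a
  | aab
  | bbbbaaab => bbaaab => aaab
  | baaabbabbb => aabbabbb => ababbb => abbb => bb => ε

abb->b; ba->; bb->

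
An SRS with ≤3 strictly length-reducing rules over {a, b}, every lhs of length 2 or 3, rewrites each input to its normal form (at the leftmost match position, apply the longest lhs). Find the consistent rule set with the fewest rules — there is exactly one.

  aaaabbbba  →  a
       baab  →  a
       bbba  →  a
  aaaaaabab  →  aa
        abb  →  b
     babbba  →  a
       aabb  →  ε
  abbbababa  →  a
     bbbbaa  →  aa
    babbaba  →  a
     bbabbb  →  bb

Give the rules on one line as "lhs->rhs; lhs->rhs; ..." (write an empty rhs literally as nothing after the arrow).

  | aaaabbbba => aababbba => baabbba => aabbba => babba => abba => ba => a
  | baab => aab => ba => a
  | bbba => bba => ba => a
  | aaaaaabab => aaaabaab => aabaaab => baaaab => aaaab => aaba => baa => aa

aab->ba; ab->; ba->a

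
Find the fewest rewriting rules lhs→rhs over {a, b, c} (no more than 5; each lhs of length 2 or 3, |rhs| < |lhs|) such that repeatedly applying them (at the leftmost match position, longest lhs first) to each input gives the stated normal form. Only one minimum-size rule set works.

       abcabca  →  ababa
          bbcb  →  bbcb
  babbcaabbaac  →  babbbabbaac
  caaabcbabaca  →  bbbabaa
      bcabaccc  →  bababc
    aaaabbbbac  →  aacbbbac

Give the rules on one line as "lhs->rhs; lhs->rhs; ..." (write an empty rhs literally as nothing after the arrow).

  | abcabca => ababca => ababa
  | bbcb
  | babbcaabbaac => babbbabbaac
  | caaabcbabaca => baabcbabaca => bccbabaca => bbbabaca => bbbabaa

aab->c; ca->a; caa->ba; cc->b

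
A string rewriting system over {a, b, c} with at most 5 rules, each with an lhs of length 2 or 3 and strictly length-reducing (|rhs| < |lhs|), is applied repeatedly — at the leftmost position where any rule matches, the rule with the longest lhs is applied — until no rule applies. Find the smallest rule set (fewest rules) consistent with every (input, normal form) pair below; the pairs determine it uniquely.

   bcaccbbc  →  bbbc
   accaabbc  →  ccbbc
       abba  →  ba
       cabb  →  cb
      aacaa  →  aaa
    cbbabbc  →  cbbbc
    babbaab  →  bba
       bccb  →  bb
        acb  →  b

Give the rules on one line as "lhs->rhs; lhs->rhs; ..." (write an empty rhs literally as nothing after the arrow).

ab->; ac->; bcc->b; caa->cc

  | bcaccbbc => bccbbc => bbbc
  | accaabbc => caabbc => ccbbc
  | abba => ba
  | cabb => cb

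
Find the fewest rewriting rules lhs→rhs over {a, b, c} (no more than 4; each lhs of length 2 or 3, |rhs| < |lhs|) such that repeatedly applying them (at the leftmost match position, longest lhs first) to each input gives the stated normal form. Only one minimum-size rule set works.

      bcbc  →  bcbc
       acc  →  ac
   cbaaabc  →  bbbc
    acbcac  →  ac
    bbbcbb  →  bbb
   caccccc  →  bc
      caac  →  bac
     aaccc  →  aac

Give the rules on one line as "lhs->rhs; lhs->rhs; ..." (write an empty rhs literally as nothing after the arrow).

baa->ac; ca->b; cbb->; cc->c

  | bcbc
  | acc => ac
  | cbaaabc => cacabc => bcabc => bbbc
  | acbcac => acbbc => ac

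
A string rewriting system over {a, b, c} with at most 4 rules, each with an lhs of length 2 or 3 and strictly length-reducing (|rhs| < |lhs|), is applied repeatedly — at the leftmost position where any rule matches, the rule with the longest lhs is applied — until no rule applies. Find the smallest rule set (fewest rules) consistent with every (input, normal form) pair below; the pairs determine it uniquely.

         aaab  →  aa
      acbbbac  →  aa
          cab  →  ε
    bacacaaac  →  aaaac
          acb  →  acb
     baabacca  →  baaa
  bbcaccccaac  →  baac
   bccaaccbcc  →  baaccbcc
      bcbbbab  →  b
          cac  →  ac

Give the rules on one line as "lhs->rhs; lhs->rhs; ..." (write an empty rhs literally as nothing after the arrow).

ab->; bac->ab; ca->a; cbb->ac

  | aaab => aa
  | acbbbac => aacbac => aacab => aaab => aa
  | cab => ab => ε
  | bacacaaac => abacaaac => acaaac => aaaac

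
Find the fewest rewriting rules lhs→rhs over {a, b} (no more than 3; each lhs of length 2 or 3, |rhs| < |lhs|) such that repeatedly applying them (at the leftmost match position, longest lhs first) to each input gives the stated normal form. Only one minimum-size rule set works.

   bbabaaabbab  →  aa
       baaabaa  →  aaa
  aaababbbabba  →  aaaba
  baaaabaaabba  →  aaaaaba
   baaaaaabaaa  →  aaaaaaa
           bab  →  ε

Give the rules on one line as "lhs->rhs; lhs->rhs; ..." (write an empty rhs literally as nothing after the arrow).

  | bbabaaabbab => baaabbab => aabbab => aabab => aa
  | baaabaa => aabaa => aaa
  | aaababbbabba => aaabbabba => aaababba => aaaba
  | baaaabaaabba => aaabaaabba => aaaaabba => aaaaaba

abb->ab; baa->a; bab->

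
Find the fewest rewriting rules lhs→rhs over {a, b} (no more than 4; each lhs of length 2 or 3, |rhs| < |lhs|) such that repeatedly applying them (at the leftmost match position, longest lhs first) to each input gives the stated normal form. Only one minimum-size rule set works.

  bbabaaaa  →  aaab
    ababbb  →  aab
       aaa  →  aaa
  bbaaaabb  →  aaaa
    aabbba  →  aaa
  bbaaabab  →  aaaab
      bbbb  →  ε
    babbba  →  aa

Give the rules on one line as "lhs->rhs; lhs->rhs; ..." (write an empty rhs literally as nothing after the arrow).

  | bbabaaaa => abaaaa => aabaa => aaab
  | ababbb => aabbb => aab
  | aaa
  | bbaaaabb => aaaabb => aaaa

ba->a; baa->ab; bb->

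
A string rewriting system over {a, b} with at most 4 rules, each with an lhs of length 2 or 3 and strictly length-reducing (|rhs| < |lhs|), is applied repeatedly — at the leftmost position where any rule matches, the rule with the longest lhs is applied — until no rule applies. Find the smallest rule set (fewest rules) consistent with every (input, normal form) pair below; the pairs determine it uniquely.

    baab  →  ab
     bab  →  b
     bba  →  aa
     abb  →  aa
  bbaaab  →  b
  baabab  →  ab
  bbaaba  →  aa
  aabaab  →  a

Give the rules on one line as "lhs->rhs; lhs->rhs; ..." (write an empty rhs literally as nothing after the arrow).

aaa->b; ba->; bb->a

  | baab => ab
  | bab => b
  | bba => aa
  | abb => aa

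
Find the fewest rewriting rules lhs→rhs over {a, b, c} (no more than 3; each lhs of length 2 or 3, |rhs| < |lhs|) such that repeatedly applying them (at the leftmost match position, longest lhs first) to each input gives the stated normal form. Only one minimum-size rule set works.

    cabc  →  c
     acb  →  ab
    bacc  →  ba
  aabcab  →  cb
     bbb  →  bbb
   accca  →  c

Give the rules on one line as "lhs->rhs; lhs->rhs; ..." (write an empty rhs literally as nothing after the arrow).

  | cabc => c
  | acb => ab
  | bacc => bac => ba
  | aabcab => cbcab => cb

aa->c; ac->a; cab->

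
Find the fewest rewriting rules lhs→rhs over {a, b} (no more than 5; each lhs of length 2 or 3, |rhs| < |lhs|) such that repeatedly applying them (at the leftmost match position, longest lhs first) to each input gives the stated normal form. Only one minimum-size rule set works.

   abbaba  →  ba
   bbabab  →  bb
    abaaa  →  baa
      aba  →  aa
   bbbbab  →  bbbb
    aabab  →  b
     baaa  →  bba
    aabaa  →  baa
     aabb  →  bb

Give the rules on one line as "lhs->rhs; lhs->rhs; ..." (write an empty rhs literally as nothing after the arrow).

aaa->ba; aab->b; ab->a; bab->b

  | abbaba => ababa => aaba => ba
  | bbabab => bbab => bb
  | abaaa => aaaa => baa
  | aba => aa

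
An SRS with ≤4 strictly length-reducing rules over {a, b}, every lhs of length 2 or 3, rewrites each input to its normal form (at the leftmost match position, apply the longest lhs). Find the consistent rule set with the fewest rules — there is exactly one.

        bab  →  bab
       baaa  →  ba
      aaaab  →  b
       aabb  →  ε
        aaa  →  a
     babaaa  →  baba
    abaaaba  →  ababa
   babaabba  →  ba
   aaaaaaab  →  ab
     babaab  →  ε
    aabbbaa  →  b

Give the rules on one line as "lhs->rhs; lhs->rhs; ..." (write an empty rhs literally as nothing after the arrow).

  | bab
  | baaa => ba
  | aaaab => aab => b
  | aabb => bb => ε

aa->; abb->b; bb->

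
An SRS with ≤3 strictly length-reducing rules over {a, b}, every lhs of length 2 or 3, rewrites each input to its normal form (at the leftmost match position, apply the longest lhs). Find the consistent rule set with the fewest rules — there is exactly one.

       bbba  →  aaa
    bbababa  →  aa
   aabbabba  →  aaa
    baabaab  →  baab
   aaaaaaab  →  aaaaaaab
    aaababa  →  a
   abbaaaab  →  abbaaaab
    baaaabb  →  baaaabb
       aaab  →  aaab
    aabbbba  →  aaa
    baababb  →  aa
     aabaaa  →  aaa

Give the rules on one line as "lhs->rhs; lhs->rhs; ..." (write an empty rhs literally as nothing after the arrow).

  | bbba => aaa
  | bbababa => bbbaba => aaaba => aa
  | aabbabba => aabbbba => aaaaba => aaa
  | baabaab => baab

aba->; bab->bb; bbb->aa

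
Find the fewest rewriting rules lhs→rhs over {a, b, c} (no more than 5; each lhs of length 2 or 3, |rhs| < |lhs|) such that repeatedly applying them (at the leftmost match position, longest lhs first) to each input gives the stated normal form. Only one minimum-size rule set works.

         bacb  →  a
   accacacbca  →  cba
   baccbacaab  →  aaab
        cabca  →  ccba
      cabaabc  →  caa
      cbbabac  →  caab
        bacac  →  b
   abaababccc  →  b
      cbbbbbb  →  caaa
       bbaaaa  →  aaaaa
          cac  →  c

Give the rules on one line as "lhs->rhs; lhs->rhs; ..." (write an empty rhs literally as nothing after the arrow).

abc->cb; ac->; bb->a; bc->b

  | bacb => bb => a
  | accacacbca => cacacbca => cacbca => cbca => cba
  | baccbacaab => bcbacaab => bbacaab => aacaab => aaab
  | cabca => ccba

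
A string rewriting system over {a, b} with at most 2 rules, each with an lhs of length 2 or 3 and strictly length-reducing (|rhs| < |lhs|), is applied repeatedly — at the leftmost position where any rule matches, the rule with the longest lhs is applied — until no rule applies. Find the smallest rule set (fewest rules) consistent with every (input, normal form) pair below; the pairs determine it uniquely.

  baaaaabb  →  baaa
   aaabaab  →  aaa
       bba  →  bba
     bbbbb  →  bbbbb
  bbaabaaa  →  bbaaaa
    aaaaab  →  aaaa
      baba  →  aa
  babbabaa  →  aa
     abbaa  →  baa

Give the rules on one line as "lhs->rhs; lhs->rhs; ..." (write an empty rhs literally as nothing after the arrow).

ab->; bab->a

  | baaaaabb => baaaab => baaa
  | aaabaab => aaaab => aaa
  | bba
  | bbbbb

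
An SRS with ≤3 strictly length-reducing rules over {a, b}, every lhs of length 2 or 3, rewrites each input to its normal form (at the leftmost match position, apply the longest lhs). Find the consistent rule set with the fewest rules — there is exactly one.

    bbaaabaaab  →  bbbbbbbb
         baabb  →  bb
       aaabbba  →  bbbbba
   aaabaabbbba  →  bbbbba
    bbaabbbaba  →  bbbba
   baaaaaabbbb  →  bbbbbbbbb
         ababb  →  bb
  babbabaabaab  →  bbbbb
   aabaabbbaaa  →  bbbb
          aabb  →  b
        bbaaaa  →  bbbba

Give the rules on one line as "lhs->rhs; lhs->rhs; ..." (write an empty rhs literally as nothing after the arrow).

aaa->bb; ab->b; abb->b

  | bbaaabaaab => bbbbbaaab => bbbbbbbb
  | baabb => bab => bb
  | aaabbba => bbbbba
  | aaabaabbbba => bbbaabbbba => bbbabbba => bbbbba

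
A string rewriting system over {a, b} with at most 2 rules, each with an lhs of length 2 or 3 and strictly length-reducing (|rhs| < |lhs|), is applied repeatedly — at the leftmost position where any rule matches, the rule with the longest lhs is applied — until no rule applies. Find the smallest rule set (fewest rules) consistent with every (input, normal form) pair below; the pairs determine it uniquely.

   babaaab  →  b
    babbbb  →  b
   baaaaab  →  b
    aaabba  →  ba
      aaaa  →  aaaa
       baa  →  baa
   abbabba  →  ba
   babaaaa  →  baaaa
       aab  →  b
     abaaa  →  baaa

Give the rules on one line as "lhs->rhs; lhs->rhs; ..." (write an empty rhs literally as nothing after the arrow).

  | babaaab => bbaaab => baaab => baab => bab => bb => b
  | babbbb => bbbbb => bbbb => bbb => bb => b
  | baaaaab => baaaab => baaab => baab => bab => bb => b
  | aaabba => aabba => abba => bba => ba

ab->b; bb->b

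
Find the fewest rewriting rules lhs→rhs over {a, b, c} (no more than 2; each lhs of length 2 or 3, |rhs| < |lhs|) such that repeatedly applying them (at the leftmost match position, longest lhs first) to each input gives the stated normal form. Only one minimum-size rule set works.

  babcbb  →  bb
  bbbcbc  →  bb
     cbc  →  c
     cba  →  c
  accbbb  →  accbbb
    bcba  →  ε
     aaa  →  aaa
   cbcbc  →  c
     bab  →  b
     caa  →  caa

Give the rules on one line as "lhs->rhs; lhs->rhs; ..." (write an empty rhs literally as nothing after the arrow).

  | babcbb => bcbb => bb
  | bbbcbc => bbbc => bb
  | cbc => c
  | cba => c

ba->; bc->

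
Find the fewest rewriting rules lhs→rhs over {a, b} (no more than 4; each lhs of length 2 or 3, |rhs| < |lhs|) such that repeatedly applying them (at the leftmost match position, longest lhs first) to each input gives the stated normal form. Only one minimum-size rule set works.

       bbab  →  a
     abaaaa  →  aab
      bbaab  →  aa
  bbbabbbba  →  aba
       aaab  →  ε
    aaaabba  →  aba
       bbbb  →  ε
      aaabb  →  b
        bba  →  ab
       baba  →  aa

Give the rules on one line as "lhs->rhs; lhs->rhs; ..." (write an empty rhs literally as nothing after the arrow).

  | bbab => abb => a
  | abaaaa => abba => aab
  | bbaab => abab => aa
  | bbbabbbba => babbbba => abbba => aba

aaa->b; bab->a; bb->; bba->ab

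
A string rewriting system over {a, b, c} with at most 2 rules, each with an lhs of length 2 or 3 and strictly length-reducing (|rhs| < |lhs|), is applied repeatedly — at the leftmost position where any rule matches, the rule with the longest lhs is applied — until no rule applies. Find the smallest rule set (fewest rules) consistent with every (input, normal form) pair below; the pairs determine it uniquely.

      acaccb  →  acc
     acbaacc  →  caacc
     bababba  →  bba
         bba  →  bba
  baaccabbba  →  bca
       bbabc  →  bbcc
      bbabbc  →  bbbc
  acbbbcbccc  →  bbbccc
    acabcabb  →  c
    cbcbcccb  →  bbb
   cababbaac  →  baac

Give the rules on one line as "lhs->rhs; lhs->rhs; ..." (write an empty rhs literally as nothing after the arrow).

  | acaccb => acacb => acab => acc
  | acbaacc => abaacc => caacc
  | bababba => bcabba => bccba => bcba => bba
  | bba

ab->c; cb->b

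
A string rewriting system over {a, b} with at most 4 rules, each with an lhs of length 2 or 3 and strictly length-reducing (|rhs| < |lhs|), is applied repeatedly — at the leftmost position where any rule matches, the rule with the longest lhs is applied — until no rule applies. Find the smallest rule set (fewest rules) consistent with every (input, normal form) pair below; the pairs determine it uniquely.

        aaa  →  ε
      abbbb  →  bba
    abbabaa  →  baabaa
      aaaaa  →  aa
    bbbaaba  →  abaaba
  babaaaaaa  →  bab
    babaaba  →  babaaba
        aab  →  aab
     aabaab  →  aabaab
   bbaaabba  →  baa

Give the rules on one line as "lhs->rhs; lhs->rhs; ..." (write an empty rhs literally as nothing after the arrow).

  | aaa => ε
  | abbbb => babb => bba
  | abbabaa => baabaa
  | aaaaa => aa

aaa->; abb->ba; bbb->ab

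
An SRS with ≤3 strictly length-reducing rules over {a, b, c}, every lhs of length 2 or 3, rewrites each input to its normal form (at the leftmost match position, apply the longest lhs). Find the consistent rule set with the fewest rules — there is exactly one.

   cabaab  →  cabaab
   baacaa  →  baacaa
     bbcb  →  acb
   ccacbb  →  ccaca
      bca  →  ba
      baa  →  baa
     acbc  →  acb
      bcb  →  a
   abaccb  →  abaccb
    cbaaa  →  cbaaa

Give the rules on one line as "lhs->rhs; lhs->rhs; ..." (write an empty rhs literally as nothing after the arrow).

  | cabaab
  | baacaa
  | bbcb => acb
  | ccacbb => ccaca

bb->a; bc->b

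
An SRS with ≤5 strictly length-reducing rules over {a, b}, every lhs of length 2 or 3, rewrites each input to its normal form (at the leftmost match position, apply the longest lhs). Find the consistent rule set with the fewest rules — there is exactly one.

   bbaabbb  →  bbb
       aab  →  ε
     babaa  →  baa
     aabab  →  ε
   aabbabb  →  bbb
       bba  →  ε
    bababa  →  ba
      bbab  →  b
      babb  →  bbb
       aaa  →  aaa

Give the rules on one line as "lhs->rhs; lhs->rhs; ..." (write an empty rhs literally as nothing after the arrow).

aab->; ab->; abb->bb; bba->

  | bbaabbb => abbb => bbb
  | aab => ε
  | babaa => baa
  | aabab => ab => ε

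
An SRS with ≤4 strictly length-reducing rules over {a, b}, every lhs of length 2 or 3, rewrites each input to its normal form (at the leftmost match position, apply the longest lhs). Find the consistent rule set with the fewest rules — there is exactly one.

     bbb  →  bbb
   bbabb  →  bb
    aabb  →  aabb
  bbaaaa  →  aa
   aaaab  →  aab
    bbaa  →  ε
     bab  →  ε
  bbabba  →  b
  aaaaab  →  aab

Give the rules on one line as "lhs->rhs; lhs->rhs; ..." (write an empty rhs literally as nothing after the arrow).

  | bbb
  | bbabb => bb
  | aabb
  | bbaaaa => baaa => aa

aaa->aa; ba->; bab->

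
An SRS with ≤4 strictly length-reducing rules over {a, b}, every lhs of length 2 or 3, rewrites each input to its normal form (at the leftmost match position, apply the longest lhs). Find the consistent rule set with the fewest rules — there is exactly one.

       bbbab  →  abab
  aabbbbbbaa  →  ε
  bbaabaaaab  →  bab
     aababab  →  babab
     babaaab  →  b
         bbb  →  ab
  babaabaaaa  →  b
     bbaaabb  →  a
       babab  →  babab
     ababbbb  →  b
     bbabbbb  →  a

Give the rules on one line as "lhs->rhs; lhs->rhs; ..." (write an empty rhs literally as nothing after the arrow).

  | bbbab => abab
  | aabbbbbbaa => bbbbbbaa => abbbbaa => aabbaa => bbaa => aa => ε
  | bbaabaaaab => aabaaaab => baaaab => bab
  | aababab => babab

aa->; aaa->; bb->a; bba->a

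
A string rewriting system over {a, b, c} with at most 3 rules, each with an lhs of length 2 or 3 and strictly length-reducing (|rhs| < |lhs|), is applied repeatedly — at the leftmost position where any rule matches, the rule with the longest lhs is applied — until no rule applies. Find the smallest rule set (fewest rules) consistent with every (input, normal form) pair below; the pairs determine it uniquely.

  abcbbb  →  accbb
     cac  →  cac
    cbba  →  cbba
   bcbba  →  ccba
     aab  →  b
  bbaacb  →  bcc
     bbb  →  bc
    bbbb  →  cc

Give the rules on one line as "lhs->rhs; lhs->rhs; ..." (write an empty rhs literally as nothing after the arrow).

aa->; bbb->bc; bcb->cc

  | abcbbb => accbb
  | cac
  | cbba
  | bcbba => ccba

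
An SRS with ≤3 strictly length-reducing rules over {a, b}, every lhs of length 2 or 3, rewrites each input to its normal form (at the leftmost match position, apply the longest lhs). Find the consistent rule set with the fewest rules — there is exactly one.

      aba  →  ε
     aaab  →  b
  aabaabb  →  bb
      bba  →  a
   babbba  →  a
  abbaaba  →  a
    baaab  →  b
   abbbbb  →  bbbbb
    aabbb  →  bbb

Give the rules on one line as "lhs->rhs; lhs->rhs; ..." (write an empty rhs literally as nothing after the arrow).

  | aba => ε
  | aaab => aab => ab => b
  | aabaabb => aabb => abb => bb
  | bba => ba => a

ab->b; aba->; ba->a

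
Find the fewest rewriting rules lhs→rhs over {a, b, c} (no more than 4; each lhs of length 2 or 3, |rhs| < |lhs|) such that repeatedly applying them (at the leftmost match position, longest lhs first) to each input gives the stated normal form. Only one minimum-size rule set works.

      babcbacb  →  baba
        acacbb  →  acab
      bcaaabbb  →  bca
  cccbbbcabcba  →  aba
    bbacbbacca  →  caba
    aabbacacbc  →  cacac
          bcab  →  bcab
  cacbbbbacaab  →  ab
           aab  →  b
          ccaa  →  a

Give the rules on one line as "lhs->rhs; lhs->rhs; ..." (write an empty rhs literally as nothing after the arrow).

aa->; bb->c; cb->; cc->a

  | babcbacb => babacb => baba
  | acacbb => acab
  | bcaaabbb => bcabbb => bcacb => bca
  | cccbbbcabcba => acbbbcabcba => abbcabcba => accabcba => aaabcba => abcba => aba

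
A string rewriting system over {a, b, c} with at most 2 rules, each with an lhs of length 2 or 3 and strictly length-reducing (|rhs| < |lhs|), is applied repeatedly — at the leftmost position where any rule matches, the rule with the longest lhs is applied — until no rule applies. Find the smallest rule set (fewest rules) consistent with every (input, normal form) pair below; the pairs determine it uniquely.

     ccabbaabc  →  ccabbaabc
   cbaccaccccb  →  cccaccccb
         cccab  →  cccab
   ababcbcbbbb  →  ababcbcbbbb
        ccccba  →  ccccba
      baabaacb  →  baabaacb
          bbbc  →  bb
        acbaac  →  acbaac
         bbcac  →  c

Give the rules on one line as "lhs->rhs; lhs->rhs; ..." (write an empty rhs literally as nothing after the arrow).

  | ccabbaabc
  | cbaccaccccb => cccaccccb
  | cccab
  | ababcbcbbbb

bac->c; bbc->b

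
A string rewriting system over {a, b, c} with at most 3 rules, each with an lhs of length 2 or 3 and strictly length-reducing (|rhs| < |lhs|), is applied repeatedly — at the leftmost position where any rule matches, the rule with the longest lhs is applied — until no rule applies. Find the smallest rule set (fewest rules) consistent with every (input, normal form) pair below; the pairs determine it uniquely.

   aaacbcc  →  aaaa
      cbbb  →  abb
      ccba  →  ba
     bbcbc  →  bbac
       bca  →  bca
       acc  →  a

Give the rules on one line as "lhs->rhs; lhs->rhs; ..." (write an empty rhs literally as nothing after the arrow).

  | aaacbcc => aaaacc => aaaa
  | cbbb => abb
  | ccba => ba
  | bbcbc => bbac

cb->a; cc->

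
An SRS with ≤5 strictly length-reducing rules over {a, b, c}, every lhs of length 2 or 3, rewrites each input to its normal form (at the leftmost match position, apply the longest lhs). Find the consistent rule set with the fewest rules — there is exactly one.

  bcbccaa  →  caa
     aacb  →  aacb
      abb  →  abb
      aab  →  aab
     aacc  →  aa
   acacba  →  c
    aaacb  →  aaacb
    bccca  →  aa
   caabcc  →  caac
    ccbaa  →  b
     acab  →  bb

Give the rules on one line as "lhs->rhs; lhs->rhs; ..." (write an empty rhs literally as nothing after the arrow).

aca->b; acc->a; ba->c; cc->a

  | bcbccaa => bcbaaa => bccaa => baaa => caa
  | aacb
  | abb
  | aab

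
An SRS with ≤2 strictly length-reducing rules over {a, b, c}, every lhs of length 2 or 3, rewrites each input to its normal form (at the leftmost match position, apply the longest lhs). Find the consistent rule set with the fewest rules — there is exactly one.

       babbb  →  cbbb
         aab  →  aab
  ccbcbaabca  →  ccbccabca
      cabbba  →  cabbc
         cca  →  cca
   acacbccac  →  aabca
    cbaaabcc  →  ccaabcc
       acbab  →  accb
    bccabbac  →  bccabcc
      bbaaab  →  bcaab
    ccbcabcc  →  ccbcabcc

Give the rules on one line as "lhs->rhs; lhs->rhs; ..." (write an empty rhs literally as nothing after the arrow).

ba->c; cac->a

  | babbb => cbbb
  | aab
  | ccbcbaabca => ccbccabca
  | cabbba => cabbc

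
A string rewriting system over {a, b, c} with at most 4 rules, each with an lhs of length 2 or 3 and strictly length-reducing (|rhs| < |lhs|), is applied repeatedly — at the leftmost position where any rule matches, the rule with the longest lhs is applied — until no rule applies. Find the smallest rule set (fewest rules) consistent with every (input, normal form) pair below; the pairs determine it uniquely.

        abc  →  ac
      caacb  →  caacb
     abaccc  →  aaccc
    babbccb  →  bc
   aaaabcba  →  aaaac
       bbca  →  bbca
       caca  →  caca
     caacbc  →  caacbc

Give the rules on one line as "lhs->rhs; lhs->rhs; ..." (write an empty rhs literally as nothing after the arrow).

ab->a; ba->; ccb->ac

  | abc => ac
  | caacb
  | abaccc => aaccc
  | babbccb => bbccb => bbac => bc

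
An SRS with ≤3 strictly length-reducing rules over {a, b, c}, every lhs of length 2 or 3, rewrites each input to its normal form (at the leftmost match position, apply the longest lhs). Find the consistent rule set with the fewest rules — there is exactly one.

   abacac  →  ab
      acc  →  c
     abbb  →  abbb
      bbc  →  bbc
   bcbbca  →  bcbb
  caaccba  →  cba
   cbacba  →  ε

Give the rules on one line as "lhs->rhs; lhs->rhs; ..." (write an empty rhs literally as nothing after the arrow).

ac->; bba->a; ca->

  | abacac => abac => ab
  | acc => c
  | abbb
  | bbc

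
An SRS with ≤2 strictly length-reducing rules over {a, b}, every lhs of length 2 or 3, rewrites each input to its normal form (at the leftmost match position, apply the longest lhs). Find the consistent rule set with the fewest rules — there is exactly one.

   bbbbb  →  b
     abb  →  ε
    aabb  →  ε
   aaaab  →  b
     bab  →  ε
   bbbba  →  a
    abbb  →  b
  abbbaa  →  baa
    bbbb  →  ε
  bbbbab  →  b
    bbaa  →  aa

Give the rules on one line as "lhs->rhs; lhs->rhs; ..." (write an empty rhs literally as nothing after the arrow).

  | bbbbb => bbb => b
  | abb => bb => ε
  | aabb => abb => bb => ε
  | aaaab => aaab => aab => ab => b

ab->b; bb->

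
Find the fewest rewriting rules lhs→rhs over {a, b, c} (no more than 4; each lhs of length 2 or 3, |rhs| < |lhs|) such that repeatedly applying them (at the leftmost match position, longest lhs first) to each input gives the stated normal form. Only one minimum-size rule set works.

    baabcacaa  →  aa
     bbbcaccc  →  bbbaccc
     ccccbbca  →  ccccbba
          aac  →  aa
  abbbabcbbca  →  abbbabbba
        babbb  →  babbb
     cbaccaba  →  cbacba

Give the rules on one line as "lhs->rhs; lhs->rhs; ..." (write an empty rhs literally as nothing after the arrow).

aac->aa; baa->a; bc->b; ca->

  | baabcacaa => abcacaa => abacaa => abaa => aa
  | bbbcaccc => bbbaccc
  | ccccbbca => ccccbba
  | aac => aa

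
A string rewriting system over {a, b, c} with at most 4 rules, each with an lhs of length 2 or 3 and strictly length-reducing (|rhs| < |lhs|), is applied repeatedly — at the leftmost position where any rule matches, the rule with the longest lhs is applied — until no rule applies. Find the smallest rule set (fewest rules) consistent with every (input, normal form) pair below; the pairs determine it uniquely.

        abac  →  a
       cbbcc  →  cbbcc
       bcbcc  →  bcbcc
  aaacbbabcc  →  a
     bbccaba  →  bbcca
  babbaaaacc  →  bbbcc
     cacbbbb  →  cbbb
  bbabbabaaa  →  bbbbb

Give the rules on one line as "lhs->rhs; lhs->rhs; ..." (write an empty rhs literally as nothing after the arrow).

ab->; ac->a; ba->b

  | abac => ac => a
  | cbbcc
  | bcbcc
  | aaacbbabcc => aaabbabcc => aababcc => aabcc => acc => ac => a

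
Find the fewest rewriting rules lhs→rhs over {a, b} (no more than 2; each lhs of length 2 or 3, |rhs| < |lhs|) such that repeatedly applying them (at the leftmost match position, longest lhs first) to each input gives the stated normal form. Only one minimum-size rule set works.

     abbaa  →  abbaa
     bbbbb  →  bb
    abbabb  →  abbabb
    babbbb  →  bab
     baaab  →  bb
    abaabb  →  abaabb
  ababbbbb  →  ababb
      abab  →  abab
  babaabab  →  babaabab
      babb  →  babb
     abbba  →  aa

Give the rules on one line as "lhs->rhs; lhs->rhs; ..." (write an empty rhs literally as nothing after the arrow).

aaa->; bbb->

  | abbaa
  | bbbbb => bb
  | abbabb
  | babbbb => bab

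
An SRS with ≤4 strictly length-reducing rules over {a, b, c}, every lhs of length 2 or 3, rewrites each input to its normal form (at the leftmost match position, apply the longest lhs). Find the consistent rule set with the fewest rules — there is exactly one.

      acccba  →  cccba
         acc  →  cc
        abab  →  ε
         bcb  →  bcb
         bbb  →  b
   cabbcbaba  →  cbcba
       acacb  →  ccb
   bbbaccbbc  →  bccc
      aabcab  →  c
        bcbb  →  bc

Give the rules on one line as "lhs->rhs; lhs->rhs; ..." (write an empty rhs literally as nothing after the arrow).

ab->; ac->c; bb->

  | acccba => cccba
  | acc => cc
  | abab => ab => ε
  | bcb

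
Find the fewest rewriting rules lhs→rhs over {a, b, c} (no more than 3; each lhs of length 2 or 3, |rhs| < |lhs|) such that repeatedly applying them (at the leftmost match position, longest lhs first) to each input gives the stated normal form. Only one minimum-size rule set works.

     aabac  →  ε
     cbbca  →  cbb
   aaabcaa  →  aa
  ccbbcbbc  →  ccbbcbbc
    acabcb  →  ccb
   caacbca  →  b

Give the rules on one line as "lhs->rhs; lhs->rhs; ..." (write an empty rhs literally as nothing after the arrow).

  | aabac => acac => ac => ε
  | cbbca => cbb
  | aaabcaa => aaccaa => acaa => aa
  | ccbbcbbc

ab->c; ac->; ca->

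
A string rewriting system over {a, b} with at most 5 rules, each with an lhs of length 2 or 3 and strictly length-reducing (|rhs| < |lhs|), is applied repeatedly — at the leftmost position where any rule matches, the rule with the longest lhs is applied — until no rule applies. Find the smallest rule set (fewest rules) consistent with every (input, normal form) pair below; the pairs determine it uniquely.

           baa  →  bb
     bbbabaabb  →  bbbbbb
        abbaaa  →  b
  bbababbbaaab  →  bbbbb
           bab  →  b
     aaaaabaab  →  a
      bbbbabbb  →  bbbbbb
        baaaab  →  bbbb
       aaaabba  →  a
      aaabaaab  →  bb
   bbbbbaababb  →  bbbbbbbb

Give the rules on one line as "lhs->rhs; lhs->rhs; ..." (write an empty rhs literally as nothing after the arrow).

  | baa => bb
  | bbbabaabb => bbbaabb => bbbbbb
  | abbaaa => baaa => bba => b
  | bbababbbaaab => bbabbbaaab => bbbbaaab => bbbbbab => bbbbb

ab->; aba->b; ba->; baa->bb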